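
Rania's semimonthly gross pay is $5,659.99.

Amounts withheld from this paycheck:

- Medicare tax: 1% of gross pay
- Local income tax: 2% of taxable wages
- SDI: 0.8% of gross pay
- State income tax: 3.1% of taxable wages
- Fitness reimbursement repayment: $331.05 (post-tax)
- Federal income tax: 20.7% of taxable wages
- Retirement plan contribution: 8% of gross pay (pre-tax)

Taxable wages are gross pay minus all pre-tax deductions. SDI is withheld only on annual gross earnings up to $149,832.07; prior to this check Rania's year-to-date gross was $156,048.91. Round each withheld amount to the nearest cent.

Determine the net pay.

Retirement plan contribution: $5,659.99 × 0.08 = $452.80
Taxable wages = $5,659.99 − $452.80 = $5,207.19
Local income tax: $5,207.19 × 0.02 = $104.14
Federal income tax: $5,207.19 × 0.207 = $1,077.89
State income tax: $5,207.19 × 0.031 = $161.42
SDI: annual cap $149,832.07 already reached (YTD $156,048.91), so $0.00
Medicare tax: $5,659.99 × 0.01 = $56.60
Fitness reimbursement repayment: $331.05
Total deductions = $452.80 + $104.14 + $1,077.89 + $161.42 + $0.00 + $56.60 + $331.05 = $2,183.90
Net pay = $5,659.99 − $2,183.90 = $3,476.09

$3,476.09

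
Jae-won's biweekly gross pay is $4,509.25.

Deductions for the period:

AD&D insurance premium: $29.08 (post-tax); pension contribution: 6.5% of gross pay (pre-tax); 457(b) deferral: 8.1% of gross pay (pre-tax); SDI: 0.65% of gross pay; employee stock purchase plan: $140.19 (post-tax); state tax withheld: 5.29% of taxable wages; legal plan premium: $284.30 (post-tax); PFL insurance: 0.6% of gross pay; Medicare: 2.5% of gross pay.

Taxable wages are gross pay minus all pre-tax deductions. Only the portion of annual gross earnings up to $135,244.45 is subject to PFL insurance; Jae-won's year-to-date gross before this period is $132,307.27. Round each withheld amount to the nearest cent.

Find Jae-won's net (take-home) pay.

$3,033.96

Pension contribution: $4,509.25 × 0.065 = $293.10
457(b) deferral: $4,509.25 × 0.081 = $365.25
Pre-tax total = $293.10 + $365.25 = $658.35
Taxable wages = $4,509.25 − $658.35 = $3,850.90
State tax withheld: $3,850.90 × 0.0529 = $203.71
Medicare: $4,509.25 × 0.025 = $112.73
SDI: $4,509.25 × 0.0065 = $29.31
PFL insurance: only $135,244.45 − $132,307.27 = $2,937.18 of this check is subject → $2,937.18 × 0.006 = $17.62
Legal plan premium: $284.30
AD&D insurance premium: $29.08
Employee stock purchase plan: $140.19
Total deductions = $293.10 + $365.25 + $203.71 + $112.73 + $29.31 + $17.62 + $284.30 + $29.08 + $140.19 = $1,475.29
Net pay = $4,509.25 − $1,475.29 = $3,033.96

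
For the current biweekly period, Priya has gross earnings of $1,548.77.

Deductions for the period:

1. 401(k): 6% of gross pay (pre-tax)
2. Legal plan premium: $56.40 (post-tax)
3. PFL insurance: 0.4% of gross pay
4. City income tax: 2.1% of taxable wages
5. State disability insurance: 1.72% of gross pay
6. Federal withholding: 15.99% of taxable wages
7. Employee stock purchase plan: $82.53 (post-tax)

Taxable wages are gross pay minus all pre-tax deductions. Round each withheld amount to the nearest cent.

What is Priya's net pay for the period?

$1,020.71

401(k): $1,548.77 × 0.06 = $92.93
Taxable wages = $1,548.77 − $92.93 = $1,455.84
City income tax: $1,455.84 × 0.021 = $30.57
Federal withholding: $1,455.84 × 0.1599 = $232.79
PFL insurance: $1,548.77 × 0.004 = $6.20
State disability insurance: $1,548.77 × 0.0172 = $26.64
Legal plan premium: $56.40
Employee stock purchase plan: $82.53
Total deductions = $92.93 + $30.57 + $232.79 + $6.20 + $26.64 + $56.40 + $82.53 = $528.06
Net pay = $1,548.77 − $528.06 = $1,020.71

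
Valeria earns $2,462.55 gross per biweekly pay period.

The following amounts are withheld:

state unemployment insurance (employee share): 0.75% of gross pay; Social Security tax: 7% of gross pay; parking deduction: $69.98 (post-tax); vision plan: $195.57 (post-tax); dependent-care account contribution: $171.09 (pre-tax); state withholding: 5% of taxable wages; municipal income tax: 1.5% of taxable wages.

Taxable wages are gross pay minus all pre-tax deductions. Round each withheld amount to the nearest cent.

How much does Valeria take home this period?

$1,686.12

Dependent-care account contribution: $171.09
Taxable wages = $2,462.55 − $171.09 = $2,291.46
State withholding: $2,291.46 × 0.05 = $114.57
Municipal income tax: $2,291.46 × 0.015 = $34.37
State unemployment insurance (employee share): $2,462.55 × 0.0075 = $18.47
Social Security tax: $2,462.55 × 0.07 = $172.38
Vision plan: $195.57
Parking deduction: $69.98
Total deductions = $171.09 + $114.57 + $34.37 + $18.47 + $172.38 + $195.57 + $69.98 = $776.43
Net pay = $2,462.55 − $776.43 = $1,686.12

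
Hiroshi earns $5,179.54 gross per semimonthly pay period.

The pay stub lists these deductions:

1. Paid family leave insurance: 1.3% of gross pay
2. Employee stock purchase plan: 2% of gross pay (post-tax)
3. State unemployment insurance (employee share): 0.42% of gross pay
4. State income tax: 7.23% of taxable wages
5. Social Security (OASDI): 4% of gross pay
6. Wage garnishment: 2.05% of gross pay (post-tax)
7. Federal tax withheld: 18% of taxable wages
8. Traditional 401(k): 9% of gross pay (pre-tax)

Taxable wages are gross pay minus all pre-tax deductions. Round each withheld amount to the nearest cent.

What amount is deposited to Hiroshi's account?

Traditional 401(k): $5,179.54 × 0.09 = $466.16
Taxable wages = $5,179.54 − $466.16 = $4,713.38
Federal tax withheld: $4,713.38 × 0.18 = $848.41
State income tax: $4,713.38 × 0.0723 = $340.78
State unemployment insurance (employee share): $5,179.54 × 0.0042 = $21.75
Social Security (OASDI): $5,179.54 × 0.04 = $207.18
Paid family leave insurance: $5,179.54 × 0.013 = $67.33
Employee stock purchase plan: $5,179.54 × 0.02 = $103.59
Wage garnishment: $5,179.54 × 0.0205 = $106.18
Total deductions = $466.16 + $848.41 + $340.78 + $21.75 + $207.18 + $67.33 + $103.59 + $106.18 = $2,161.38
Net pay = $5,179.54 − $2,161.38 = $3,018.16

$3,018.16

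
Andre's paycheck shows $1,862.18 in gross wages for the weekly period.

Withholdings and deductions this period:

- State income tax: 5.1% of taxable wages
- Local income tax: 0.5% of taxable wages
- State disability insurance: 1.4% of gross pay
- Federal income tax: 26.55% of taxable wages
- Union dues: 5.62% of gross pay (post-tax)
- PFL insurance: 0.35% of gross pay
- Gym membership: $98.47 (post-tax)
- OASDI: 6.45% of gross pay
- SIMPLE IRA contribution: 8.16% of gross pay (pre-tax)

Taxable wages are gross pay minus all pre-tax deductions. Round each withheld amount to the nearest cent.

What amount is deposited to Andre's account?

$804.57

SIMPLE IRA contribution: $1,862.18 × 0.0816 = $151.95
Taxable wages = $1,862.18 − $151.95 = $1,710.23
Federal income tax: $1,710.23 × 0.2655 = $454.07
Local income tax: $1,710.23 × 0.005 = $8.55
State income tax: $1,710.23 × 0.051 = $87.22
State disability insurance: $1,862.18 × 0.014 = $26.07
OASDI: $1,862.18 × 0.0645 = $120.11
PFL insurance: $1,862.18 × 0.0035 = $6.52
Union dues: $1,862.18 × 0.0562 = $104.65
Gym membership: $98.47
Total deductions = $151.95 + $454.07 + $8.55 + $87.22 + $26.07 + $120.11 + $6.52 + $104.65 + $98.47 = $1,057.61
Net pay = $1,862.18 − $1,057.61 = $804.57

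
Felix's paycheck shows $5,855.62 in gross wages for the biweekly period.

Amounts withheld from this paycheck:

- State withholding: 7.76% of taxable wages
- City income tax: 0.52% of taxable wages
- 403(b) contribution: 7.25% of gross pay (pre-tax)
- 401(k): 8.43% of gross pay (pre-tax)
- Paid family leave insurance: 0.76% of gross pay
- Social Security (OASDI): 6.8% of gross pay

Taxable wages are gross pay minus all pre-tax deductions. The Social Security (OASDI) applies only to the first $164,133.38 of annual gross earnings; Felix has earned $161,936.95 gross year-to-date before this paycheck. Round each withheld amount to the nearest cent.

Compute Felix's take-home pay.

$4,334.78

401(k): $5,855.62 × 0.0843 = $493.63
403(b) contribution: $5,855.62 × 0.0725 = $424.53
Pre-tax total = $493.63 + $424.53 = $918.16
Taxable wages = $5,855.62 − $918.16 = $4,937.46
State withholding: $4,937.46 × 0.0776 = $383.15
City income tax: $4,937.46 × 0.0052 = $25.67
Paid family leave insurance: $5,855.62 × 0.0076 = $44.50
Social Security (OASDI): only $164,133.38 − $161,936.95 = $2,196.43 of this check is subject → $2,196.43 × 0.068 = $149.36
Total deductions = $493.63 + $424.53 + $383.15 + $25.67 + $44.50 + $149.36 = $1,520.84
Net pay = $5,855.62 − $1,520.84 = $4,334.78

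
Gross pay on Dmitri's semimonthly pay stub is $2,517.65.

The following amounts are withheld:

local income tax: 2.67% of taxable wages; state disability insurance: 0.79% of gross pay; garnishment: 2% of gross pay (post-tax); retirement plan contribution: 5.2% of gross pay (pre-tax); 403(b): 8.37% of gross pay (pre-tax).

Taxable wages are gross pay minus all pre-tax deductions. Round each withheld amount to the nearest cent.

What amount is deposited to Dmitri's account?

$2,047.66

Retirement plan contribution: $2,517.65 × 0.052 = $130.92
403(b): $2,517.65 × 0.0837 = $210.73
Pre-tax total = $130.92 + $210.73 = $341.65
Taxable wages = $2,517.65 − $341.65 = $2,176.00
Local income tax: $2,176.00 × 0.0267 = $58.10
State disability insurance: $2,517.65 × 0.0079 = $19.89
Garnishment: $2,517.65 × 0.02 = $50.35
Total deductions = $130.92 + $210.73 + $58.10 + $19.89 + $50.35 = $469.99
Net pay = $2,517.65 − $469.99 = $2,047.66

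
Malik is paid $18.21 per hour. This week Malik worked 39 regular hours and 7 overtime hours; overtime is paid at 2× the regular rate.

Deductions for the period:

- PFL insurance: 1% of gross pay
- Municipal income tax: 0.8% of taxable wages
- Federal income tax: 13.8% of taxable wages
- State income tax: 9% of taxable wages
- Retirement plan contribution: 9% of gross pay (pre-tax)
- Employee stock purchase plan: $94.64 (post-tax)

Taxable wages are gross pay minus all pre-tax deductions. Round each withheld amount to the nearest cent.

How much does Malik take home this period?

$566.71

Regular pay: 39 × $18.21 = $710.19
Overtime pay: 7 × $18.21 × 2 = $254.94
Gross pay = $710.19 + $254.94 = $965.13
Retirement plan contribution: $965.13 × 0.09 = $86.86
Taxable wages = $965.13 − $86.86 = $878.27
State income tax: $878.27 × 0.09 = $79.04
Municipal income tax: $878.27 × 0.008 = $7.03
Federal income tax: $878.27 × 0.138 = $121.20
PFL insurance: $965.13 × 0.01 = $9.65
Employee stock purchase plan: $94.64
Total deductions = $86.86 + $79.04 + $7.03 + $121.20 + $9.65 + $94.64 = $398.42
Net pay = $965.13 − $398.42 = $566.71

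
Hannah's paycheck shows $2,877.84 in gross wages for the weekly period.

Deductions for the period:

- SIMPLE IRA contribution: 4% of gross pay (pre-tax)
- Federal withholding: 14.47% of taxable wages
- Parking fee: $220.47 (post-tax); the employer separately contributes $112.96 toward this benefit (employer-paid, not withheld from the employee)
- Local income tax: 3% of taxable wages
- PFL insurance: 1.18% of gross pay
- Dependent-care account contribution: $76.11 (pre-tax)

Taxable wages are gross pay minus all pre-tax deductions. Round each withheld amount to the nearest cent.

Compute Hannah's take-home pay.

$1,962.84

Dependent-care account contribution: $76.11
SIMPLE IRA contribution: $2,877.84 × 0.04 = $115.11
Pre-tax total = $76.11 + $115.11 = $191.22
Taxable wages = $2,877.84 − $191.22 = $2,686.62
Local income tax: $2,686.62 × 0.03 = $80.60
Federal withholding: $2,686.62 × 0.1447 = $388.75
PFL insurance: $2,877.84 × 0.0118 = $33.96
Parking fee: $220.47
(Employer's $112.96 toward parking fee is not withheld from the employee.)
Total deductions = $76.11 + $115.11 + $80.60 + $388.75 + $33.96 + $220.47 = $915.00
Net pay = $2,877.84 − $915.00 = $1,962.84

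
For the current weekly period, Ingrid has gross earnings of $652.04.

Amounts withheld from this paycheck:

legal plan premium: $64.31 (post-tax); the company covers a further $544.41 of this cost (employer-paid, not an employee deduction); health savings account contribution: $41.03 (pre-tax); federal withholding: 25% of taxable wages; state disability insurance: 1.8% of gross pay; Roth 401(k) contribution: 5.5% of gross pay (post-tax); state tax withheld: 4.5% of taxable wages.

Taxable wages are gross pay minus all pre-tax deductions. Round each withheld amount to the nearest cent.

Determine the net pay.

Health savings account contribution: $41.03
Taxable wages = $652.04 − $41.03 = $611.01
State tax withheld: $611.01 × 0.045 = $27.50
Federal withholding: $611.01 × 0.25 = $152.75
State disability insurance: $652.04 × 0.018 = $11.74
Roth 401(k) contribution: $652.04 × 0.055 = $35.86
Legal plan premium: $64.31
(Employer's $544.41 toward legal plan premium is not withheld from the employee.)
Total deductions = $41.03 + $27.50 + $152.75 + $11.74 + $35.86 + $64.31 = $333.19
Net pay = $652.04 − $333.19 = $318.85

$318.85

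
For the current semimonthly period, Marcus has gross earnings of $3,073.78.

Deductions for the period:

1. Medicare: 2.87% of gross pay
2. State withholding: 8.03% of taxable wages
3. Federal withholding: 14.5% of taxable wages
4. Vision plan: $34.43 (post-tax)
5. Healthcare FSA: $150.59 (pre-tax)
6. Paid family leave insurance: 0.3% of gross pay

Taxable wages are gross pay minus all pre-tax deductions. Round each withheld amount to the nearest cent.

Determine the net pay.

Healthcare FSA: $150.59
Taxable wages = $3,073.78 − $150.59 = $2,923.19
Federal withholding: $2,923.19 × 0.145 = $423.86
State withholding: $2,923.19 × 0.0803 = $234.73
Paid family leave insurance: $3,073.78 × 0.003 = $9.22
Medicare: $3,073.78 × 0.0287 = $88.22
Vision plan: $34.43
Total deductions = $150.59 + $423.86 + $234.73 + $9.22 + $88.22 + $34.43 = $941.05
Net pay = $3,073.78 − $941.05 = $2,132.73

$2,132.73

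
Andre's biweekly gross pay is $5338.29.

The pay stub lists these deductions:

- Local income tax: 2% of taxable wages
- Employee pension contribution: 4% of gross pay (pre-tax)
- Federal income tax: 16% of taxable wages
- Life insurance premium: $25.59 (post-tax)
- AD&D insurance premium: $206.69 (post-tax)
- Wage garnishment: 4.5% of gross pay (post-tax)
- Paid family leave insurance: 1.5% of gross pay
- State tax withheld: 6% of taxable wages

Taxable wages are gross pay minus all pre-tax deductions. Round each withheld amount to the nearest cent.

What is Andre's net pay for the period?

$3342.24

Employee pension contribution: $5338.29 × 0.04 = $213.53
Taxable wages = $5338.29 − $213.53 = $5124.76
Local income tax: $5124.76 × 0.02 = $102.50
State tax withheld: $5124.76 × 0.06 = $307.49
Federal income tax: $5124.76 × 0.16 = $819.96
Paid family leave insurance: $5338.29 × 0.015 = $80.07
Wage garnishment: $5338.29 × 0.045 = $240.22
Life insurance premium: $25.59
AD&D insurance premium: $206.69
Total deductions = $213.53 + $102.50 + $307.49 + $819.96 + $80.07 + $240.22 + $25.59 + $206.69 = $1996.05
Net pay = $5338.29 − $1996.05 = $3342.24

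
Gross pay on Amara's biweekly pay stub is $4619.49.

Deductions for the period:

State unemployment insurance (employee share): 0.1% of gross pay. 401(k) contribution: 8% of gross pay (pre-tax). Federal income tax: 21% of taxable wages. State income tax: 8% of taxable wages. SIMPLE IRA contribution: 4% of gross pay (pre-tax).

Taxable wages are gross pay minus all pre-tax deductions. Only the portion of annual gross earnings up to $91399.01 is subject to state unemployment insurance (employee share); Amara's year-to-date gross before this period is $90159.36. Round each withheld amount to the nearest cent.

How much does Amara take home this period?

401(k) contribution: $4619.49 × 0.08 = $369.56
SIMPLE IRA contribution: $4619.49 × 0.04 = $184.78
Pre-tax total = $369.56 + $184.78 = $554.34
Taxable wages = $4619.49 − $554.34 = $4065.15
State income tax: $4065.15 × 0.08 = $325.21
Federal income tax: $4065.15 × 0.21 = $853.68
State unemployment insurance (employee share): only $91399.01 − $90159.36 = $1239.65 of this check is subject → $1239.65 × 0.001 = $1.24
Total deductions = $369.56 + $184.78 + $325.21 + $853.68 + $1.24 = $1734.47
Net pay = $4619.49 − $1734.47 = $2885.02

$2885.02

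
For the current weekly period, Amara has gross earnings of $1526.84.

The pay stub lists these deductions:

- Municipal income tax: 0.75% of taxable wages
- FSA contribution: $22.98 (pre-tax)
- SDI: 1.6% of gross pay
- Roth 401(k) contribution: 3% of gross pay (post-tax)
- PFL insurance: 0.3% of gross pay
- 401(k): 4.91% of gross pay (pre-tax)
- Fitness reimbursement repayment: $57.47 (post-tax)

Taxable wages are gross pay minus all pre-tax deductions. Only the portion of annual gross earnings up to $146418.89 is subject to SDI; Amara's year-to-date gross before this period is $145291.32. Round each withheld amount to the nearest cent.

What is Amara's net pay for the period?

401(k): $1526.84 × 0.0491 = $74.97
FSA contribution: $22.98
Pre-tax total = $74.97 + $22.98 = $97.95
Taxable wages = $1526.84 − $97.95 = $1428.89
Municipal income tax: $1428.89 × 0.0075 = $10.72
SDI: only $146418.89 − $145291.32 = $1127.57 of this check is subject → $1127.57 × 0.016 = $18.04
PFL insurance: $1526.84 × 0.003 = $4.58
Roth 401(k) contribution: $1526.84 × 0.03 = $45.81
Fitness reimbursement repayment: $57.47
Total deductions = $74.97 + $22.98 + $10.72 + $18.04 + $4.58 + $45.81 + $57.47 = $234.57
Net pay = $1526.84 − $234.57 = $1292.27

$1292.27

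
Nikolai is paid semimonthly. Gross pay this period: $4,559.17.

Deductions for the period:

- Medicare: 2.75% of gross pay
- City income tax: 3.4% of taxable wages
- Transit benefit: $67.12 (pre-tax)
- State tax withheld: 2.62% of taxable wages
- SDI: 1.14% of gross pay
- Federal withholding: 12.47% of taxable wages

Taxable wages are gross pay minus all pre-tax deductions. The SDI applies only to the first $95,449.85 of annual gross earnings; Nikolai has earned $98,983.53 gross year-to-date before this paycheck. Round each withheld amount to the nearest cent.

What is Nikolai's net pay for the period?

$3,536.09

Transit benefit: $67.12
Taxable wages = $4,559.17 − $67.12 = $4,492.05
City income tax: $4,492.05 × 0.034 = $152.73
State tax withheld: $4,492.05 × 0.0262 = $117.69
Federal withholding: $4,492.05 × 0.1247 = $560.16
Medicare: $4,559.17 × 0.0275 = $125.38
SDI: annual cap $95,449.85 already reached (YTD $98,983.53), so $0.00
Total deductions = $67.12 + $152.73 + $117.69 + $560.16 + $125.38 + $0.00 = $1,023.08
Net pay = $4,559.17 − $1,023.08 = $3,536.09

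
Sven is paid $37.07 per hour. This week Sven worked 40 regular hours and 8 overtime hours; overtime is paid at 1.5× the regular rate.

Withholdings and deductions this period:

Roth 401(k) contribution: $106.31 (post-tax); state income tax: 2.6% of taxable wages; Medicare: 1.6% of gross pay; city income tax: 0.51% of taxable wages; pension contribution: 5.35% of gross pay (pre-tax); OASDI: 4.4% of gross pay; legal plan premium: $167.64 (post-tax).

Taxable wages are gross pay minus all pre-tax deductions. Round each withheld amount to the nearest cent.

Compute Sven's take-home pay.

Regular pay: 40 × $37.07 = $1,482.80
Overtime pay: 8 × $37.07 × 1.5 = $444.84
Gross pay = $1,482.80 + $444.84 = $1,927.64
Pension contribution: $1,927.64 × 0.0535 = $103.13
Taxable wages = $1,927.64 − $103.13 = $1,824.51
State income tax: $1,824.51 × 0.026 = $47.44
City income tax: $1,824.51 × 0.0051 = $9.31
Medicare: $1,927.64 × 0.016 = $30.84
OASDI: $1,927.64 × 0.044 = $84.82
Roth 401(k) contribution: $106.31
Legal plan premium: $167.64
Total deductions = $103.13 + $47.44 + $9.31 + $30.84 + $84.82 + $106.31 + $167.64 = $549.49
Net pay = $1,927.64 − $549.49 = $1,378.15

$1,378.15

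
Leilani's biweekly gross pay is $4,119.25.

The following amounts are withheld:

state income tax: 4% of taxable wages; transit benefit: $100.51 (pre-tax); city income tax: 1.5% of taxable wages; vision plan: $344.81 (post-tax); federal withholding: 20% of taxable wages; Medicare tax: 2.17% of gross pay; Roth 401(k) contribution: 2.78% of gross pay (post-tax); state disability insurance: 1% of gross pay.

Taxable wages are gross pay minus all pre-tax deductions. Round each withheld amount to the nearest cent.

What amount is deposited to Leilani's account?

Transit benefit: $100.51
Taxable wages = $4,119.25 − $100.51 = $4,018.74
State income tax: $4,018.74 × 0.04 = $160.75
City income tax: $4,018.74 × 0.015 = $60.28
Federal withholding: $4,018.74 × 0.2 = $803.75
State disability insurance: $4,119.25 × 0.01 = $41.19
Medicare tax: $4,119.25 × 0.0217 = $89.39
Vision plan: $344.81
Roth 401(k) contribution: $4,119.25 × 0.0278 = $114.52
Total deductions = $100.51 + $160.75 + $60.28 + $803.75 + $41.19 + $89.39 + $344.81 + $114.52 = $1,715.20
Net pay = $4,119.25 − $1,715.20 = $2,404.05

$2,404.05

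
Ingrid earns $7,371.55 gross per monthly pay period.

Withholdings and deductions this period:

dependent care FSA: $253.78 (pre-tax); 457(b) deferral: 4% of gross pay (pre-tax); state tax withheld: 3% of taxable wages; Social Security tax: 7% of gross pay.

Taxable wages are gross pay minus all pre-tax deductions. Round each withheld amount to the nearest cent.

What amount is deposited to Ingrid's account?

457(b) deferral: $7,371.55 × 0.04 = $294.86
Dependent care FSA: $253.78
Pre-tax total = $294.86 + $253.78 = $548.64
Taxable wages = $7,371.55 − $548.64 = $6,822.91
State tax withheld: $6,822.91 × 0.03 = $204.69
Social Security tax: $7,371.55 × 0.07 = $516.01
Total deductions = $294.86 + $253.78 + $204.69 + $516.01 = $1,269.34
Net pay = $7,371.55 − $1,269.34 = $6,102.21

$6,102.21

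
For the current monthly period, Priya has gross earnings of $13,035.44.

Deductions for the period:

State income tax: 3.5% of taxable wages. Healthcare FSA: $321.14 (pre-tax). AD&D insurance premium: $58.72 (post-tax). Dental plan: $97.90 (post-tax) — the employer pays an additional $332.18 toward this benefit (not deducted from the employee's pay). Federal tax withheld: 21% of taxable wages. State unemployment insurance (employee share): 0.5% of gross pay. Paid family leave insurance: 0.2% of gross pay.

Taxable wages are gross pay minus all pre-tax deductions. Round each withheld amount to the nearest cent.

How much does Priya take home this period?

Healthcare FSA: $321.14
Taxable wages = $13,035.44 − $321.14 = $12,714.30
State income tax: $12,714.30 × 0.035 = $445.00
Federal tax withheld: $12,714.30 × 0.21 = $2,670.00
State unemployment insurance (employee share): $13,035.44 × 0.005 = $65.18
Paid family leave insurance: $13,035.44 × 0.002 = $26.07
AD&D insurance premium: $58.72
Dental plan: $97.90
(Employer's $332.18 toward dental plan is not withheld from the employee.)
Total deductions = $321.14 + $445.00 + $2,670.00 + $65.18 + $26.07 + $58.72 + $97.90 = $3,684.01
Net pay = $13,035.44 − $3,684.01 = $9,351.43

$9,351.43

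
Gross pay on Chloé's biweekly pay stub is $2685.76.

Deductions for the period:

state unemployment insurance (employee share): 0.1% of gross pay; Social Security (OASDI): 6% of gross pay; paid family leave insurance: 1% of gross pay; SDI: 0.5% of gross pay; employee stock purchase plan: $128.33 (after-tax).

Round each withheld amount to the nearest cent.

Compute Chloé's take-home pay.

SDI: $2685.76 × 0.005 = $13.43
Paid family leave insurance: $2685.76 × 0.01 = $26.86
Social Security (OASDI): $2685.76 × 0.06 = $161.15
State unemployment insurance (employee share): $2685.76 × 0.001 = $2.69
Employee stock purchase plan: $128.33
Total deductions = $13.43 + $26.86 + $161.15 + $2.69 + $128.33 = $332.46
Net pay = $2685.76 − $332.46 = $2353.30

$2353.30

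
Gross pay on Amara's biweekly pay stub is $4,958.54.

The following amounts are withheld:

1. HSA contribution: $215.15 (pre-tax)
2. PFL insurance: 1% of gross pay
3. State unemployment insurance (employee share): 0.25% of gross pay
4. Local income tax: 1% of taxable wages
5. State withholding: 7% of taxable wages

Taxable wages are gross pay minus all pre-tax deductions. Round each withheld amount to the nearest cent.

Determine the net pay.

HSA contribution: $215.15
Taxable wages = $4,958.54 − $215.15 = $4,743.39
Local income tax: $4,743.39 × 0.01 = $47.43
State withholding: $4,743.39 × 0.07 = $332.04
PFL insurance: $4,958.54 × 0.01 = $49.59
State unemployment insurance (employee share): $4,958.54 × 0.0025 = $12.40
Total deductions = $215.15 + $47.43 + $332.04 + $49.59 + $12.40 = $656.61
Net pay = $4,958.54 − $656.61 = $4,301.93

$4,301.93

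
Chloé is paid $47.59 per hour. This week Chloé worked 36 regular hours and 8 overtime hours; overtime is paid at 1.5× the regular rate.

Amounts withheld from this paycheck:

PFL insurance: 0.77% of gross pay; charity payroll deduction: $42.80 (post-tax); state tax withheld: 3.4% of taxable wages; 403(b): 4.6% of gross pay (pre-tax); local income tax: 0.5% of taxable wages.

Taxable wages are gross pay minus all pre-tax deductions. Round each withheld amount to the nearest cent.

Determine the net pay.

$2,033.86

Regular pay: 36 × $47.59 = $1,713.24
Overtime pay: 8 × $47.59 × 1.5 = $571.08
Gross pay = $1,713.24 + $571.08 = $2,284.32
403(b): $2,284.32 × 0.046 = $105.08
Taxable wages = $2,284.32 − $105.08 = $2,179.24
Local income tax: $2,179.24 × 0.005 = $10.90
State tax withheld: $2,179.24 × 0.034 = $74.09
PFL insurance: $2,284.32 × 0.0077 = $17.59
Charity payroll deduction: $42.80
Total deductions = $105.08 + $10.90 + $74.09 + $17.59 + $42.80 = $250.46
Net pay = $2,284.32 − $250.46 = $2,033.86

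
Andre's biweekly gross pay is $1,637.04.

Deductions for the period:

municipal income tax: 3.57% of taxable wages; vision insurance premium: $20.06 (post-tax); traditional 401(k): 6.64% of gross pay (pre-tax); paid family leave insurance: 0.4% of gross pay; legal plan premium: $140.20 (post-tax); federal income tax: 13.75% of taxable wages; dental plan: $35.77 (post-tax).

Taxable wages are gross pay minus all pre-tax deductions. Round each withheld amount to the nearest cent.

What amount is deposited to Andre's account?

$1,061.05

Traditional 401(k): $1,637.04 × 0.0664 = $108.70
Taxable wages = $1,637.04 − $108.70 = $1,528.34
Municipal income tax: $1,528.34 × 0.0357 = $54.56
Federal income tax: $1,528.34 × 0.1375 = $210.15
Paid family leave insurance: $1,637.04 × 0.004 = $6.55
Dental plan: $35.77
Vision insurance premium: $20.06
Legal plan premium: $140.20
Total deductions = $108.70 + $54.56 + $210.15 + $6.55 + $35.77 + $20.06 + $140.20 = $575.99
Net pay = $1,637.04 − $575.99 = $1,061.05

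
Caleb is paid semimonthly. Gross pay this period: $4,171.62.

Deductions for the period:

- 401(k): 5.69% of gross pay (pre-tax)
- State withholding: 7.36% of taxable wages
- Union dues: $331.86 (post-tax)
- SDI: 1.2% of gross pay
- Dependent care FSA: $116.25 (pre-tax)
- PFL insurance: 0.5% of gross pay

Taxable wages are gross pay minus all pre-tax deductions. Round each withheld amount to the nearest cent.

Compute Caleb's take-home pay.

$3,134.22

Dependent care FSA: $116.25
401(k): $4,171.62 × 0.0569 = $237.37
Pre-tax total = $116.25 + $237.37 = $353.62
Taxable wages = $4,171.62 − $353.62 = $3,818.00
State withholding: $3,818.00 × 0.0736 = $281.00
PFL insurance: $4,171.62 × 0.005 = $20.86
SDI: $4,171.62 × 0.012 = $50.06
Union dues: $331.86
Total deductions = $116.25 + $237.37 + $281.00 + $20.86 + $50.06 + $331.86 = $1,037.40
Net pay = $4,171.62 − $1,037.40 = $3,134.22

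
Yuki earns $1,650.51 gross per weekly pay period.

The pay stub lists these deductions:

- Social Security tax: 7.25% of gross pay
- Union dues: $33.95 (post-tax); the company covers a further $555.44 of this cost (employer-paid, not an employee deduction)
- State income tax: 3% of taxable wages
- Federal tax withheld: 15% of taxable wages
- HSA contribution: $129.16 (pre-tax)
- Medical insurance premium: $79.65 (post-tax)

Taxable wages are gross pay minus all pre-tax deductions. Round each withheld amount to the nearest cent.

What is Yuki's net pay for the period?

$1,014.25

HSA contribution: $129.16
Taxable wages = $1,650.51 − $129.16 = $1,521.35
Federal tax withheld: $1,521.35 × 0.15 = $228.20
State income tax: $1,521.35 × 0.03 = $45.64
Social Security tax: $1,650.51 × 0.0725 = $119.66
Medical insurance premium: $79.65
Union dues: $33.95
(Employer's $555.44 toward union dues is not withheld from the employee.)
Total deductions = $129.16 + $228.20 + $45.64 + $119.66 + $79.65 + $33.95 = $636.26
Net pay = $1,650.51 − $636.26 = $1,014.25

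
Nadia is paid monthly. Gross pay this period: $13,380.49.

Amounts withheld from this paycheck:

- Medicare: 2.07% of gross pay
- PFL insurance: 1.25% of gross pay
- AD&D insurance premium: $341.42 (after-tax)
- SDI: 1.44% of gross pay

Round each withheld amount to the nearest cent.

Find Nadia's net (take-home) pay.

Medicare: $13,380.49 × 0.0207 = $276.98
SDI: $13,380.49 × 0.0144 = $192.68
PFL insurance: $13,380.49 × 0.0125 = $167.26
AD&D insurance premium: $341.42
Total deductions = $276.98 + $192.68 + $167.26 + $341.42 = $978.34
Net pay = $13,380.49 − $978.34 = $12,402.15

$12,402.15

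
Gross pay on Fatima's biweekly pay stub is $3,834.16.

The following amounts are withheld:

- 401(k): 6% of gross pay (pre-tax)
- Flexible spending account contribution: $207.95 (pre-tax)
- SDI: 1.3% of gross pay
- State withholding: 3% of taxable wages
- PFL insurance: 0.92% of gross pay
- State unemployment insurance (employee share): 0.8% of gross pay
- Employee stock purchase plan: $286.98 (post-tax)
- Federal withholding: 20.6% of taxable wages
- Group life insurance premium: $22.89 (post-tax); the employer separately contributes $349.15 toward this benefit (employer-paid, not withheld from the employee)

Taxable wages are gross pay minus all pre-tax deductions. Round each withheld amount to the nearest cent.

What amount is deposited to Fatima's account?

$2,169.02

401(k): $3,834.16 × 0.06 = $230.05
Flexible spending account contribution: $207.95
Pre-tax total = $230.05 + $207.95 = $438.00
Taxable wages = $3,834.16 − $438.00 = $3,396.16
Federal withholding: $3,396.16 × 0.206 = $699.61
State withholding: $3,396.16 × 0.03 = $101.88
PFL insurance: $3,834.16 × 0.0092 = $35.27
SDI: $3,834.16 × 0.013 = $49.84
State unemployment insurance (employee share): $3,834.16 × 0.008 = $30.67
Group life insurance premium: $22.89
Employee stock purchase plan: $286.98
(Employer's $349.15 toward group life insurance premium is not withheld from the employee.)
Total deductions = $230.05 + $207.95 + $699.61 + $101.88 + $35.27 + $49.84 + $30.67 + $22.89 + $286.98 = $1,665.14
Net pay = $3,834.16 − $1,665.14 = $2,169.02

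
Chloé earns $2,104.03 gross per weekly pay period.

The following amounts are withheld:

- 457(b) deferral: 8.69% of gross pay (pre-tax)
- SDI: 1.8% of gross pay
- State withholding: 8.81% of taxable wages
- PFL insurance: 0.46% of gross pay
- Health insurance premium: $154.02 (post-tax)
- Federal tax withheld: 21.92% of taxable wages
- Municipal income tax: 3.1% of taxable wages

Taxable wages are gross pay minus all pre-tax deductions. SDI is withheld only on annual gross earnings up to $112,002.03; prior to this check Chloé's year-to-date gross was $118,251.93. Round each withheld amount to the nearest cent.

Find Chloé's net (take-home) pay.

$1,107.55

457(b) deferral: $2,104.03 × 0.0869 = $182.84
Taxable wages = $2,104.03 − $182.84 = $1,921.19
State withholding: $1,921.19 × 0.0881 = $169.26
Municipal income tax: $1,921.19 × 0.031 = $59.56
Federal tax withheld: $1,921.19 × 0.2192 = $421.12
PFL insurance: $2,104.03 × 0.0046 = $9.68
SDI: annual cap $112,002.03 already reached (YTD $118,251.93), so $0.00
Health insurance premium: $154.02
Total deductions = $182.84 + $169.26 + $59.56 + $421.12 + $9.68 + $0.00 + $154.02 = $996.48
Net pay = $2,104.03 − $996.48 = $1,107.55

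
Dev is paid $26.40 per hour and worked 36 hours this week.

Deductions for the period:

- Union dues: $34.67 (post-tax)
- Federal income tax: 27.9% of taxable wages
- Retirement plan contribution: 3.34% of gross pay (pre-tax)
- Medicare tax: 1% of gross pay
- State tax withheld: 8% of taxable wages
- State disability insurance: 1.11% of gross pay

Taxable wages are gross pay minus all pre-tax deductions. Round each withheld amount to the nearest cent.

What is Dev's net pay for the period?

Gross pay: 36 × $26.40 = $950.40
Retirement plan contribution: $950.40 × 0.0334 = $31.74
Taxable wages = $950.40 − $31.74 = $918.66
Federal income tax: $918.66 × 0.279 = $256.31
State tax withheld: $918.66 × 0.08 = $73.49
State disability insurance: $950.40 × 0.0111 = $10.55
Medicare tax: $950.40 × 0.01 = $9.50
Union dues: $34.67
Total deductions = $31.74 + $256.31 + $73.49 + $10.55 + $9.50 + $34.67 = $416.26
Net pay = $950.40 − $416.26 = $534.14

$534.14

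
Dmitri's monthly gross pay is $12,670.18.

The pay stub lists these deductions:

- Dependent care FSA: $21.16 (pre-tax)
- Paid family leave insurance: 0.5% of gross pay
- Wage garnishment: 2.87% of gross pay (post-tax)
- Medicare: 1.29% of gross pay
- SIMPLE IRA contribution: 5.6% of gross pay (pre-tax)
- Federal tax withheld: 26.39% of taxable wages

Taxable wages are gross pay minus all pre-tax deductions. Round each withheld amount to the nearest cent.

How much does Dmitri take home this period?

$8,198.23

SIMPLE IRA contribution: $12,670.18 × 0.056 = $709.53
Dependent care FSA: $21.16
Pre-tax total = $709.53 + $21.16 = $730.69
Taxable wages = $12,670.18 − $730.69 = $11,939.49
Federal tax withheld: $11,939.49 × 0.2639 = $3,150.83
Medicare: $12,670.18 × 0.0129 = $163.45
Paid family leave insurance: $12,670.18 × 0.005 = $63.35
Wage garnishment: $12,670.18 × 0.0287 = $363.63
Total deductions = $709.53 + $21.16 + $3,150.83 + $163.45 + $63.35 + $363.63 = $4,471.95
Net pay = $12,670.18 − $4,471.95 = $8,198.23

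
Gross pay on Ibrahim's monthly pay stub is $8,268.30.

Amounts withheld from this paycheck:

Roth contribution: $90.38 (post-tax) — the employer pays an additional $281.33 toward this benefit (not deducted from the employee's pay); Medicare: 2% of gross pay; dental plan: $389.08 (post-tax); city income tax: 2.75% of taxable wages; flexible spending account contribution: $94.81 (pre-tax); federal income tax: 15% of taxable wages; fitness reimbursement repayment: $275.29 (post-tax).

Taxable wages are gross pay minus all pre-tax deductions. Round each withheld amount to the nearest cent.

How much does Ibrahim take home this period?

$5,802.58

Flexible spending account contribution: $94.81
Taxable wages = $8,268.30 − $94.81 = $8,173.49
City income tax: $8,173.49 × 0.0275 = $224.77
Federal income tax: $8,173.49 × 0.15 = $1,226.02
Medicare: $8,268.30 × 0.02 = $165.37
Fitness reimbursement repayment: $275.29
Dental plan: $389.08
Roth contribution: $90.38
(Employer's $281.33 toward Roth contribution is not withheld from the employee.)
Total deductions = $94.81 + $224.77 + $1,226.02 + $165.37 + $275.29 + $389.08 + $90.38 = $2,465.72
Net pay = $8,268.30 − $2,465.72 = $5,802.58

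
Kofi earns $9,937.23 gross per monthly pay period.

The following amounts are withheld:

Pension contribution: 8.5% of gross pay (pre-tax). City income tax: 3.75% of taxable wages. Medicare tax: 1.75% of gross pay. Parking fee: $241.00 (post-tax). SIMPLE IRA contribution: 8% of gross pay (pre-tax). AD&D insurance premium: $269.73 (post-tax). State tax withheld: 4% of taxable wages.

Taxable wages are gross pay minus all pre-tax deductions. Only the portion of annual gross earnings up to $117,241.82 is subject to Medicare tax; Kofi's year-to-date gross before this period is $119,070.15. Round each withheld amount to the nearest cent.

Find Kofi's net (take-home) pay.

$7,143.80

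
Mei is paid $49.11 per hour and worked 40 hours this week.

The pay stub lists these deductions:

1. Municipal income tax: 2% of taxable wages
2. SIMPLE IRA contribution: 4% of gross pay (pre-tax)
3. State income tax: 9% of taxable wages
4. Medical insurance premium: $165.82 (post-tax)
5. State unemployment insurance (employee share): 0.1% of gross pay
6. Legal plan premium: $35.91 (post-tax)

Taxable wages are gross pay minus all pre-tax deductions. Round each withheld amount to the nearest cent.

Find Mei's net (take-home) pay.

$1,474.69

Gross pay: 40 × $49.11 = $1,964.40
SIMPLE IRA contribution: $1,964.40 × 0.04 = $78.58
Taxable wages = $1,964.40 − $78.58 = $1,885.82
State income tax: $1,885.82 × 0.09 = $169.72
Municipal income tax: $1,885.82 × 0.02 = $37.72
State unemployment insurance (employee share): $1,964.40 × 0.001 = $1.96
Medical insurance premium: $165.82
Legal plan premium: $35.91
Total deductions = $78.58 + $169.72 + $37.72 + $1.96 + $165.82 + $35.91 = $489.71
Net pay = $1,964.40 − $489.71 = $1,474.69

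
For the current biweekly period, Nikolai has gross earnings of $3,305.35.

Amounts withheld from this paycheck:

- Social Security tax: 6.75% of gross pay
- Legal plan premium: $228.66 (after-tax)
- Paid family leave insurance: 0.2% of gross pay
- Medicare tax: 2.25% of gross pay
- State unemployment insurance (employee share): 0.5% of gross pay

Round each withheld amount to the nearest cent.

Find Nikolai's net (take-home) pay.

$2,756.07

State unemployment insurance (employee share): $3,305.35 × 0.005 = $16.53
Paid family leave insurance: $3,305.35 × 0.002 = $6.61
Social Security tax: $3,305.35 × 0.0675 = $223.11
Medicare tax: $3,305.35 × 0.0225 = $74.37
Legal plan premium: $228.66
Total deductions = $16.53 + $6.61 + $223.11 + $74.37 + $228.66 = $549.28
Net pay = $3,305.35 − $549.28 = $2,756.07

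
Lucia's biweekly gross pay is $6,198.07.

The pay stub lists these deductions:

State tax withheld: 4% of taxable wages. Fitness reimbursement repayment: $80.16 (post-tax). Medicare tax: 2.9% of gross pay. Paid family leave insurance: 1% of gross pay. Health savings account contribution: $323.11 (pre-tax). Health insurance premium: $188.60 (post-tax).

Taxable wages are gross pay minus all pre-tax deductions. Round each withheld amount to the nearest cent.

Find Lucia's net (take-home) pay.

Health savings account contribution: $323.11
Taxable wages = $6,198.07 − $323.11 = $5,874.96
State tax withheld: $5,874.96 × 0.04 = $235.00
Paid family leave insurance: $6,198.07 × 0.01 = $61.98
Medicare tax: $6,198.07 × 0.029 = $179.74
Fitness reimbursement repayment: $80.16
Health insurance premium: $188.60
Total deductions = $323.11 + $235.00 + $61.98 + $179.74 + $80.16 + $188.60 = $1,068.59
Net pay = $6,198.07 − $1,068.59 = $5,129.48

$5,129.48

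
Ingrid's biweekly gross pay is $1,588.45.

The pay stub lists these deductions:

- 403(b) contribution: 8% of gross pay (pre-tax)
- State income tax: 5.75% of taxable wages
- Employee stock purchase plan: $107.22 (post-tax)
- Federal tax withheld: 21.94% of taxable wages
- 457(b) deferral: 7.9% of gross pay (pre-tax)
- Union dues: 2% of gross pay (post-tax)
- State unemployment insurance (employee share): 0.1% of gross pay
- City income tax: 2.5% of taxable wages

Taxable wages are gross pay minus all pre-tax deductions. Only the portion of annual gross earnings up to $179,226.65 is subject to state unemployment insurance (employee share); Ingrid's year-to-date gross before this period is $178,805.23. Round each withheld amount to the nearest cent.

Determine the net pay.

$793.17

457(b) deferral: $1,588.45 × 0.079 = $125.49
403(b) contribution: $1,588.45 × 0.08 = $127.08
Pre-tax total = $125.49 + $127.08 = $252.57
Taxable wages = $1,588.45 − $252.57 = $1,335.88
Federal tax withheld: $1,335.88 × 0.2194 = $293.09
City income tax: $1,335.88 × 0.025 = $33.40
State income tax: $1,335.88 × 0.0575 = $76.81
State unemployment insurance (employee share): only $179,226.65 − $178,805.23 = $421.42 of this check is subject → $421.42 × 0.001 = $0.42
Employee stock purchase plan: $107.22
Union dues: $1,588.45 × 0.02 = $31.77
Total deductions = $125.49 + $127.08 + $293.09 + $33.40 + $76.81 + $0.42 + $107.22 + $31.77 = $795.28
Net pay = $1,588.45 − $795.28 = $793.17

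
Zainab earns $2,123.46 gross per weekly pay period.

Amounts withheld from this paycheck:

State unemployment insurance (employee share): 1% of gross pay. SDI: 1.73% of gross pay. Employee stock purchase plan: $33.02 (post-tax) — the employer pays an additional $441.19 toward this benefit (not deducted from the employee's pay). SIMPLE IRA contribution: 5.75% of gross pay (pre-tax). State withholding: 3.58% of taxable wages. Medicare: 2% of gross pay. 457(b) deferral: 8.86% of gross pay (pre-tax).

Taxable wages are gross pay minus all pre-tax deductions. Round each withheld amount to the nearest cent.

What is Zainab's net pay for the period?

SIMPLE IRA contribution: $2,123.46 × 0.0575 = $122.10
457(b) deferral: $2,123.46 × 0.0886 = $188.14
Pre-tax total = $122.10 + $188.14 = $310.24
Taxable wages = $2,123.46 − $310.24 = $1,813.22
State withholding: $1,813.22 × 0.0358 = $64.91
Medicare: $2,123.46 × 0.02 = $42.47
SDI: $2,123.46 × 0.0173 = $36.74
State unemployment insurance (employee share): $2,123.46 × 0.01 = $21.23
Employee stock purchase plan: $33.02
(Employer's $441.19 toward employee stock purchase plan is not withheld from the employee.)
Total deductions = $122.10 + $188.14 + $64.91 + $42.47 + $36.74 + $21.23 + $33.02 = $508.61
Net pay = $2,123.46 − $508.61 = $1,614.85

$1,614.85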